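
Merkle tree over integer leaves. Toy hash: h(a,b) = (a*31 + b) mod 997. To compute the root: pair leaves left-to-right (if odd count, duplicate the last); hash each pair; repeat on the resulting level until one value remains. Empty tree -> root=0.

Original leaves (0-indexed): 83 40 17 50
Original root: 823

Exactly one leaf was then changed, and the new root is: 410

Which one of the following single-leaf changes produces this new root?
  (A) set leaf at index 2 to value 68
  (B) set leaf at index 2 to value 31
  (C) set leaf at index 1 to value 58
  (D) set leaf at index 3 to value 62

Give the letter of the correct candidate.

Original leaves: [83, 40, 17, 50]
Target new root: 410
Try each candidate change and compute the resulting root:
Candidate A: set leaf[2] = 68 -> leaves = [83, 40, 68, 50]
  L0: [83, 40, 68, 50]
  L1: h(83,40)=(83*31+40)%997=619 h(68,50)=(68*31+50)%997=164 -> [619, 164]
  L2: h(619,164)=(619*31+164)%997=410 -> [410]
  root = 410 == target 410  ** MATCH **
Candidate B: set leaf[2] = 31 -> leaves = [83, 40, 31, 50]
  L0: [83, 40, 31, 50]
  L1: h(83,40)=(83*31+40)%997=619 h(31,50)=(31*31+50)%997=14 -> [619, 14]
  L2: h(619,14)=(619*31+14)%997=260 -> [260]
  root = 260 != target 410
Candidate C: set leaf[1] = 58 -> leaves = [83, 58, 17, 50]
  L0: [83, 58, 17, 50]
  L1: h(83,58)=(83*31+58)%997=637 h(17,50)=(17*31+50)%997=577 -> [637, 577]
  L2: h(637,577)=(637*31+577)%997=384 -> [384]
  root = 384 != target 410
Candidate D: set leaf[3] = 62 -> leaves = [83, 40, 17, 62]
  L0: [83, 40, 17, 62]
  L1: h(83,40)=(83*31+40)%997=619 h(17,62)=(17*31+62)%997=589 -> [619, 589]
  L2: h(619,589)=(619*31+589)%997=835 -> [835]
  root = 835 != target 410
Candidate A produces the target root.

Answer: A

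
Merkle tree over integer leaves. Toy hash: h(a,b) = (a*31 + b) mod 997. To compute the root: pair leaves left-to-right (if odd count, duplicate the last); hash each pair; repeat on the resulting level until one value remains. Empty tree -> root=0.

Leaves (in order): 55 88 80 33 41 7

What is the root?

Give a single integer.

L0: [55, 88, 80, 33, 41, 7]
L1: h(55,88)=(55*31+88)%997=796 h(80,33)=(80*31+33)%997=519 h(41,7)=(41*31+7)%997=281 -> [796, 519, 281]
L2: h(796,519)=(796*31+519)%997=270 h(281,281)=(281*31+281)%997=19 -> [270, 19]
L3: h(270,19)=(270*31+19)%997=413 -> [413]

Answer: 413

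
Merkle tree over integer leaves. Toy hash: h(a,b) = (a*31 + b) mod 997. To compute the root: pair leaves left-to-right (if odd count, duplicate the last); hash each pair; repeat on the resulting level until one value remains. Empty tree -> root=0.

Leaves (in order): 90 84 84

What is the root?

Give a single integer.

L0: [90, 84, 84]
L1: h(90,84)=(90*31+84)%997=880 h(84,84)=(84*31+84)%997=694 -> [880, 694]
L2: h(880,694)=(880*31+694)%997=58 -> [58]

Answer: 58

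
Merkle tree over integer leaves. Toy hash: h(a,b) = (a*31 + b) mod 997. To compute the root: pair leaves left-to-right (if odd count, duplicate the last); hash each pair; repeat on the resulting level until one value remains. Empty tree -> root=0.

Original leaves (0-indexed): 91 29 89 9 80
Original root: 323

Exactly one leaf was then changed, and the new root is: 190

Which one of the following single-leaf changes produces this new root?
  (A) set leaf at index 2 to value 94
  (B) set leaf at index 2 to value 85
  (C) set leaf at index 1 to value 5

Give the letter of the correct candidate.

Answer: C

Derivation:
Original leaves: [91, 29, 89, 9, 80]
Target new root: 190
Try each candidate change and compute the resulting root:
Candidate A: set leaf[2] = 94 -> leaves = [91, 29, 94, 9, 80]
  L0: [91, 29, 94, 9, 80]
  L1: h(91,29)=(91*31+29)%997=856 h(94,9)=(94*31+9)%997=929 h(80,80)=(80*31+80)%997=566 -> [856, 929, 566]
  L2: h(856,929)=(856*31+929)%997=546 h(566,566)=(566*31+566)%997=166 -> [546, 166]
  L3: h(546,166)=(546*31+166)%997=143 -> [143]
  root = 143 != target 190
Candidate B: set leaf[2] = 85 -> leaves = [91, 29, 85, 9, 80]
  L0: [91, 29, 85, 9, 80]
  L1: h(91,29)=(91*31+29)%997=856 h(85,9)=(85*31+9)%997=650 h(80,80)=(80*31+80)%997=566 -> [856, 650, 566]
  L2: h(856,650)=(856*31+650)%997=267 h(566,566)=(566*31+566)%997=166 -> [267, 166]
  L3: h(267,166)=(267*31+166)%997=467 -> [467]
  root = 467 != target 190
Candidate C: set leaf[1] = 5 -> leaves = [91, 5, 89, 9, 80]
  L0: [91, 5, 89, 9, 80]
  L1: h(91,5)=(91*31+5)%997=832 h(89,9)=(89*31+9)%997=774 h(80,80)=(80*31+80)%997=566 -> [832, 774, 566]
  L2: h(832,774)=(832*31+774)%997=644 h(566,566)=(566*31+566)%997=166 -> [644, 166]
  L3: h(644,166)=(644*31+166)%997=190 -> [190]
  root = 190 == target 190  ** MATCH **
Candidate C produces the target root.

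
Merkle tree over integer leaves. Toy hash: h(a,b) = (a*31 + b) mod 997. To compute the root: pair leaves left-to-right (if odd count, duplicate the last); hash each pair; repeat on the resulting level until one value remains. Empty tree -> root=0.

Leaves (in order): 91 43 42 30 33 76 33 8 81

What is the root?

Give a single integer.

Answer: 629

Derivation:
L0: [91, 43, 42, 30, 33, 76, 33, 8, 81]
L1: h(91,43)=(91*31+43)%997=870 h(42,30)=(42*31+30)%997=335 h(33,76)=(33*31+76)%997=102 h(33,8)=(33*31+8)%997=34 h(81,81)=(81*31+81)%997=598 -> [870, 335, 102, 34, 598]
L2: h(870,335)=(870*31+335)%997=386 h(102,34)=(102*31+34)%997=205 h(598,598)=(598*31+598)%997=193 -> [386, 205, 193]
L3: h(386,205)=(386*31+205)%997=207 h(193,193)=(193*31+193)%997=194 -> [207, 194]
L4: h(207,194)=(207*31+194)%997=629 -> [629]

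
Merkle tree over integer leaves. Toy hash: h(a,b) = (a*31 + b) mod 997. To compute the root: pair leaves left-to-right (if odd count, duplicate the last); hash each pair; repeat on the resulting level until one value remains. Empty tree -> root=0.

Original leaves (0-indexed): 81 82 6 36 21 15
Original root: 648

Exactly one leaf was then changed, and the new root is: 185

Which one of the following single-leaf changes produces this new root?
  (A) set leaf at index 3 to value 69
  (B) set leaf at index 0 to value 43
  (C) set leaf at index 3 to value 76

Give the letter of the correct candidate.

Answer: B

Derivation:
Original leaves: [81, 82, 6, 36, 21, 15]
Target new root: 185
Try each candidate change and compute the resulting root:
Candidate A: set leaf[3] = 69 -> leaves = [81, 82, 6, 69, 21, 15]
  L0: [81, 82, 6, 69, 21, 15]
  L1: h(81,82)=(81*31+82)%997=599 h(6,69)=(6*31+69)%997=255 h(21,15)=(21*31+15)%997=666 -> [599, 255, 666]
  L2: h(599,255)=(599*31+255)%997=878 h(666,666)=(666*31+666)%997=375 -> [878, 375]
  L3: h(878,375)=(878*31+375)%997=674 -> [674]
  root = 674 != target 185
Candidate B: set leaf[0] = 43 -> leaves = [43, 82, 6, 36, 21, 15]
  L0: [43, 82, 6, 36, 21, 15]
  L1: h(43,82)=(43*31+82)%997=418 h(6,36)=(6*31+36)%997=222 h(21,15)=(21*31+15)%997=666 -> [418, 222, 666]
  L2: h(418,222)=(418*31+222)%997=219 h(666,666)=(666*31+666)%997=375 -> [219, 375]
  L3: h(219,375)=(219*31+375)%997=185 -> [185]
  root = 185 == target 185  ** MATCH **
Candidate C: set leaf[3] = 76 -> leaves = [81, 82, 6, 76, 21, 15]
  L0: [81, 82, 6, 76, 21, 15]
  L1: h(81,82)=(81*31+82)%997=599 h(6,76)=(6*31+76)%997=262 h(21,15)=(21*31+15)%997=666 -> [599, 262, 666]
  L2: h(599,262)=(599*31+262)%997=885 h(666,666)=(666*31+666)%997=375 -> [885, 375]
  L3: h(885,375)=(885*31+375)%997=891 -> [891]
  root = 891 != target 185
Candidate B produces the target root.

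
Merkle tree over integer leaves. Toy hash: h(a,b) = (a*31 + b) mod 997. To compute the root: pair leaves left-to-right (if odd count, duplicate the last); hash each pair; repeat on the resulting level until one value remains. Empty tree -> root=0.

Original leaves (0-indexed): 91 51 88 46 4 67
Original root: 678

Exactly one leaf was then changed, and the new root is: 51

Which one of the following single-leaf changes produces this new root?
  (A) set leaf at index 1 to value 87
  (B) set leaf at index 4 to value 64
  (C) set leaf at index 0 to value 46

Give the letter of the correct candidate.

Answer: C

Derivation:
Original leaves: [91, 51, 88, 46, 4, 67]
Target new root: 51
Try each candidate change and compute the resulting root:
Candidate A: set leaf[1] = 87 -> leaves = [91, 87, 88, 46, 4, 67]
  L0: [91, 87, 88, 46, 4, 67]
  L1: h(91,87)=(91*31+87)%997=914 h(88,46)=(88*31+46)%997=780 h(4,67)=(4*31+67)%997=191 -> [914, 780, 191]
  L2: h(914,780)=(914*31+780)%997=201 h(191,191)=(191*31+191)%997=130 -> [201, 130]
  L3: h(201,130)=(201*31+130)%997=379 -> [379]
  root = 379 != target 51
Candidate B: set leaf[4] = 64 -> leaves = [91, 51, 88, 46, 64, 67]
  L0: [91, 51, 88, 46, 64, 67]
  L1: h(91,51)=(91*31+51)%997=878 h(88,46)=(88*31+46)%997=780 h(64,67)=(64*31+67)%997=57 -> [878, 780, 57]
  L2: h(878,780)=(878*31+780)%997=82 h(57,57)=(57*31+57)%997=827 -> [82, 827]
  L3: h(82,827)=(82*31+827)%997=378 -> [378]
  root = 378 != target 51
Candidate C: set leaf[0] = 46 -> leaves = [46, 51, 88, 46, 4, 67]
  L0: [46, 51, 88, 46, 4, 67]
  L1: h(46,51)=(46*31+51)%997=480 h(88,46)=(88*31+46)%997=780 h(4,67)=(4*31+67)%997=191 -> [480, 780, 191]
  L2: h(480,780)=(480*31+780)%997=705 h(191,191)=(191*31+191)%997=130 -> [705, 130]
  L3: h(705,130)=(705*31+130)%997=51 -> [51]
  root = 51 == target 51  ** MATCH **
Candidate C produces the target root.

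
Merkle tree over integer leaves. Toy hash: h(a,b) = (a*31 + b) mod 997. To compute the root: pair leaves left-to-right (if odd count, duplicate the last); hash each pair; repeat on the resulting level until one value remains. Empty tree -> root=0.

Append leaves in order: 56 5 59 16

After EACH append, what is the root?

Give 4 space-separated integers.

After append 56 (leaves=[56]):
  L0: [56]
  root=56
After append 5 (leaves=[56, 5]):
  L0: [56, 5]
  L1: h(56,5)=(56*31+5)%997=744 -> [744]
  root=744
After append 59 (leaves=[56, 5, 59]):
  L0: [56, 5, 59]
  L1: h(56,5)=(56*31+5)%997=744 h(59,59)=(59*31+59)%997=891 -> [744, 891]
  L2: h(744,891)=(744*31+891)%997=27 -> [27]
  root=27
After append 16 (leaves=[56, 5, 59, 16]):
  L0: [56, 5, 59, 16]
  L1: h(56,5)=(56*31+5)%997=744 h(59,16)=(59*31+16)%997=848 -> [744, 848]
  L2: h(744,848)=(744*31+848)%997=981 -> [981]
  root=981

Answer: 56 744 27 981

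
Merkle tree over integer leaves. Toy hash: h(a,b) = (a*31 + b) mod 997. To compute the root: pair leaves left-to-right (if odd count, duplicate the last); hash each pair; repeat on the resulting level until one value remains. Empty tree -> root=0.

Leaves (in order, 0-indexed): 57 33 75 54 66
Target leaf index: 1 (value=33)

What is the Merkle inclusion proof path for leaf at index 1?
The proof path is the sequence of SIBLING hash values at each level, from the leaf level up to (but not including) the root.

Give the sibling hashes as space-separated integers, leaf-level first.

Answer: 57 385 785

Derivation:
L0 (leaves): [57, 33, 75, 54, 66], target index=1
L1: h(57,33)=(57*31+33)%997=803 [pair 0] h(75,54)=(75*31+54)%997=385 [pair 1] h(66,66)=(66*31+66)%997=118 [pair 2] -> [803, 385, 118]
  Sibling for proof at L0: 57
L2: h(803,385)=(803*31+385)%997=353 [pair 0] h(118,118)=(118*31+118)%997=785 [pair 1] -> [353, 785]
  Sibling for proof at L1: 385
L3: h(353,785)=(353*31+785)%997=761 [pair 0] -> [761]
  Sibling for proof at L2: 785
Root: 761
Proof path (sibling hashes from leaf to root): [57, 385, 785]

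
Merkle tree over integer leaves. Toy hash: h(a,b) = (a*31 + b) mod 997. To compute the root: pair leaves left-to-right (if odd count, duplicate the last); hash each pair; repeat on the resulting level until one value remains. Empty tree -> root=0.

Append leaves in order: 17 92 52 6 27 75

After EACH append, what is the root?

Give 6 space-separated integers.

Answer: 17 619 913 867 687 229

Derivation:
After append 17 (leaves=[17]):
  L0: [17]
  root=17
After append 92 (leaves=[17, 92]):
  L0: [17, 92]
  L1: h(17,92)=(17*31+92)%997=619 -> [619]
  root=619
After append 52 (leaves=[17, 92, 52]):
  L0: [17, 92, 52]
  L1: h(17,92)=(17*31+92)%997=619 h(52,52)=(52*31+52)%997=667 -> [619, 667]
  L2: h(619,667)=(619*31+667)%997=913 -> [913]
  root=913
After append 6 (leaves=[17, 92, 52, 6]):
  L0: [17, 92, 52, 6]
  L1: h(17,92)=(17*31+92)%997=619 h(52,6)=(52*31+6)%997=621 -> [619, 621]
  L2: h(619,621)=(619*31+621)%997=867 -> [867]
  root=867
After append 27 (leaves=[17, 92, 52, 6, 27]):
  L0: [17, 92, 52, 6, 27]
  L1: h(17,92)=(17*31+92)%997=619 h(52,6)=(52*31+6)%997=621 h(27,27)=(27*31+27)%997=864 -> [619, 621, 864]
  L2: h(619,621)=(619*31+621)%997=867 h(864,864)=(864*31+864)%997=729 -> [867, 729]
  L3: h(867,729)=(867*31+729)%997=687 -> [687]
  root=687
After append 75 (leaves=[17, 92, 52, 6, 27, 75]):
  L0: [17, 92, 52, 6, 27, 75]
  L1: h(17,92)=(17*31+92)%997=619 h(52,6)=(52*31+6)%997=621 h(27,75)=(27*31+75)%997=912 -> [619, 621, 912]
  L2: h(619,621)=(619*31+621)%997=867 h(912,912)=(912*31+912)%997=271 -> [867, 271]
  L3: h(867,271)=(867*31+271)%997=229 -> [229]
  root=229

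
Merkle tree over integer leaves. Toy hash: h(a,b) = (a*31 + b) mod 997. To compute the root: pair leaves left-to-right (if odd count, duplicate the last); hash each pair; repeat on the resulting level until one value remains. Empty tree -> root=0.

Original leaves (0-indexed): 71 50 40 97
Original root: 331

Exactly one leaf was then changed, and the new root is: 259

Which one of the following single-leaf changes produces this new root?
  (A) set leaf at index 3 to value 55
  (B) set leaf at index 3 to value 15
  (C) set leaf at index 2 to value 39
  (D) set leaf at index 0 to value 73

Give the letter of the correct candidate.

Answer: D

Derivation:
Original leaves: [71, 50, 40, 97]
Target new root: 259
Try each candidate change and compute the resulting root:
Candidate A: set leaf[3] = 55 -> leaves = [71, 50, 40, 55]
  L0: [71, 50, 40, 55]
  L1: h(71,50)=(71*31+50)%997=257 h(40,55)=(40*31+55)%997=298 -> [257, 298]
  L2: h(257,298)=(257*31+298)%997=289 -> [289]
  root = 289 != target 259
Candidate B: set leaf[3] = 15 -> leaves = [71, 50, 40, 15]
  L0: [71, 50, 40, 15]
  L1: h(71,50)=(71*31+50)%997=257 h(40,15)=(40*31+15)%997=258 -> [257, 258]
  L2: h(257,258)=(257*31+258)%997=249 -> [249]
  root = 249 != target 259
Candidate C: set leaf[2] = 39 -> leaves = [71, 50, 39, 97]
  L0: [71, 50, 39, 97]
  L1: h(71,50)=(71*31+50)%997=257 h(39,97)=(39*31+97)%997=309 -> [257, 309]
  L2: h(257,309)=(257*31+309)%997=300 -> [300]
  root = 300 != target 259
Candidate D: set leaf[0] = 73 -> leaves = [73, 50, 40, 97]
  L0: [73, 50, 40, 97]
  L1: h(73,50)=(73*31+50)%997=319 h(40,97)=(40*31+97)%997=340 -> [319, 340]
  L2: h(319,340)=(319*31+340)%997=259 -> [259]
  root = 259 == target 259  ** MATCH **
Candidate D produces the target root.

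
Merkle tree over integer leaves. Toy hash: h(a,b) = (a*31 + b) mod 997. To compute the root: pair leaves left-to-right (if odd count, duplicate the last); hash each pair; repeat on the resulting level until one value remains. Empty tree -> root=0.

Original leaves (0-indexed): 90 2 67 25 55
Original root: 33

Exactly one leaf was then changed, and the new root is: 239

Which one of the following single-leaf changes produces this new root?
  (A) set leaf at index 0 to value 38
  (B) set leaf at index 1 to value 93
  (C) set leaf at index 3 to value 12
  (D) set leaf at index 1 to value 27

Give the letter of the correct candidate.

Answer: A

Derivation:
Original leaves: [90, 2, 67, 25, 55]
Target new root: 239
Try each candidate change and compute the resulting root:
Candidate A: set leaf[0] = 38 -> leaves = [38, 2, 67, 25, 55]
  L0: [38, 2, 67, 25, 55]
  L1: h(38,2)=(38*31+2)%997=183 h(67,25)=(67*31+25)%997=108 h(55,55)=(55*31+55)%997=763 -> [183, 108, 763]
  L2: h(183,108)=(183*31+108)%997=796 h(763,763)=(763*31+763)%997=488 -> [796, 488]
  L3: h(796,488)=(796*31+488)%997=239 -> [239]
  root = 239 == target 239  ** MATCH **
Candidate B: set leaf[1] = 93 -> leaves = [90, 93, 67, 25, 55]
  L0: [90, 93, 67, 25, 55]
  L1: h(90,93)=(90*31+93)%997=889 h(67,25)=(67*31+25)%997=108 h(55,55)=(55*31+55)%997=763 -> [889, 108, 763]
  L2: h(889,108)=(889*31+108)%997=748 h(763,763)=(763*31+763)%997=488 -> [748, 488]
  L3: h(748,488)=(748*31+488)%997=745 -> [745]
  root = 745 != target 239
Candidate C: set leaf[3] = 12 -> leaves = [90, 2, 67, 12, 55]
  L0: [90, 2, 67, 12, 55]
  L1: h(90,2)=(90*31+2)%997=798 h(67,12)=(67*31+12)%997=95 h(55,55)=(55*31+55)%997=763 -> [798, 95, 763]
  L2: h(798,95)=(798*31+95)%997=905 h(763,763)=(763*31+763)%997=488 -> [905, 488]
  L3: h(905,488)=(905*31+488)%997=627 -> [627]
  root = 627 != target 239
Candidate D: set leaf[1] = 27 -> leaves = [90, 27, 67, 25, 55]
  L0: [90, 27, 67, 25, 55]
  L1: h(90,27)=(90*31+27)%997=823 h(67,25)=(67*31+25)%997=108 h(55,55)=(55*31+55)%997=763 -> [823, 108, 763]
  L2: h(823,108)=(823*31+108)%997=696 h(763,763)=(763*31+763)%997=488 -> [696, 488]
  L3: h(696,488)=(696*31+488)%997=130 -> [130]
  root = 130 != target 239
Candidate A produces the target root.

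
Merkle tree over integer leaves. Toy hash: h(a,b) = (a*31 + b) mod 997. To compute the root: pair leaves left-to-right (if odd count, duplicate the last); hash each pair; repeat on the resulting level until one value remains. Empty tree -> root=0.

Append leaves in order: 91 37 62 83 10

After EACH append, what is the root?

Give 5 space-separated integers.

Answer: 91 864 852 873 414

Derivation:
After append 91 (leaves=[91]):
  L0: [91]
  root=91
After append 37 (leaves=[91, 37]):
  L0: [91, 37]
  L1: h(91,37)=(91*31+37)%997=864 -> [864]
  root=864
After append 62 (leaves=[91, 37, 62]):
  L0: [91, 37, 62]
  L1: h(91,37)=(91*31+37)%997=864 h(62,62)=(62*31+62)%997=987 -> [864, 987]
  L2: h(864,987)=(864*31+987)%997=852 -> [852]
  root=852
After append 83 (leaves=[91, 37, 62, 83]):
  L0: [91, 37, 62, 83]
  L1: h(91,37)=(91*31+37)%997=864 h(62,83)=(62*31+83)%997=11 -> [864, 11]
  L2: h(864,11)=(864*31+11)%997=873 -> [873]
  root=873
After append 10 (leaves=[91, 37, 62, 83, 10]):
  L0: [91, 37, 62, 83, 10]
  L1: h(91,37)=(91*31+37)%997=864 h(62,83)=(62*31+83)%997=11 h(10,10)=(10*31+10)%997=320 -> [864, 11, 320]
  L2: h(864,11)=(864*31+11)%997=873 h(320,320)=(320*31+320)%997=270 -> [873, 270]
  L3: h(873,270)=(873*31+270)%997=414 -> [414]
  root=414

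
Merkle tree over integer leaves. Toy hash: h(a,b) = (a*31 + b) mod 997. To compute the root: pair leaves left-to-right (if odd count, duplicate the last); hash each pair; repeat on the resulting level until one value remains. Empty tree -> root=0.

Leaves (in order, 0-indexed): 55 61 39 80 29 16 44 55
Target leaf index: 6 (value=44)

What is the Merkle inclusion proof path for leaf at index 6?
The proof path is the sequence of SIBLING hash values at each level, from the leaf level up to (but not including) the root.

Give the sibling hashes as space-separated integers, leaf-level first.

L0 (leaves): [55, 61, 39, 80, 29, 16, 44, 55], target index=6
L1: h(55,61)=(55*31+61)%997=769 [pair 0] h(39,80)=(39*31+80)%997=292 [pair 1] h(29,16)=(29*31+16)%997=915 [pair 2] h(44,55)=(44*31+55)%997=422 [pair 3] -> [769, 292, 915, 422]
  Sibling for proof at L0: 55
L2: h(769,292)=(769*31+292)%997=203 [pair 0] h(915,422)=(915*31+422)%997=871 [pair 1] -> [203, 871]
  Sibling for proof at L1: 915
L3: h(203,871)=(203*31+871)%997=185 [pair 0] -> [185]
  Sibling for proof at L2: 203
Root: 185
Proof path (sibling hashes from leaf to root): [55, 915, 203]

Answer: 55 915 203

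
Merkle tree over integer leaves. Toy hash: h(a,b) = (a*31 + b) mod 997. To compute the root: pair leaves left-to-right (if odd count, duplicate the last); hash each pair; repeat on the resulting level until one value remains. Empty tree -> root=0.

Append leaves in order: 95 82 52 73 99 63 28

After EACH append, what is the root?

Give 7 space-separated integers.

After append 95 (leaves=[95]):
  L0: [95]
  root=95
After append 82 (leaves=[95, 82]):
  L0: [95, 82]
  L1: h(95,82)=(95*31+82)%997=36 -> [36]
  root=36
After append 52 (leaves=[95, 82, 52]):
  L0: [95, 82, 52]
  L1: h(95,82)=(95*31+82)%997=36 h(52,52)=(52*31+52)%997=667 -> [36, 667]
  L2: h(36,667)=(36*31+667)%997=786 -> [786]
  root=786
After append 73 (leaves=[95, 82, 52, 73]):
  L0: [95, 82, 52, 73]
  L1: h(95,82)=(95*31+82)%997=36 h(52,73)=(52*31+73)%997=688 -> [36, 688]
  L2: h(36,688)=(36*31+688)%997=807 -> [807]
  root=807
After append 99 (leaves=[95, 82, 52, 73, 99]):
  L0: [95, 82, 52, 73, 99]
  L1: h(95,82)=(95*31+82)%997=36 h(52,73)=(52*31+73)%997=688 h(99,99)=(99*31+99)%997=177 -> [36, 688, 177]
  L2: h(36,688)=(36*31+688)%997=807 h(177,177)=(177*31+177)%997=679 -> [807, 679]
  L3: h(807,679)=(807*31+679)%997=771 -> [771]
  root=771
After append 63 (leaves=[95, 82, 52, 73, 99, 63]):
  L0: [95, 82, 52, 73, 99, 63]
  L1: h(95,82)=(95*31+82)%997=36 h(52,73)=(52*31+73)%997=688 h(99,63)=(99*31+63)%997=141 -> [36, 688, 141]
  L2: h(36,688)=(36*31+688)%997=807 h(141,141)=(141*31+141)%997=524 -> [807, 524]
  L3: h(807,524)=(807*31+524)%997=616 -> [616]
  root=616
After append 28 (leaves=[95, 82, 52, 73, 99, 63, 28]):
  L0: [95, 82, 52, 73, 99, 63, 28]
  L1: h(95,82)=(95*31+82)%997=36 h(52,73)=(52*31+73)%997=688 h(99,63)=(99*31+63)%997=141 h(28,28)=(28*31+28)%997=896 -> [36, 688, 141, 896]
  L2: h(36,688)=(36*31+688)%997=807 h(141,896)=(141*31+896)%997=282 -> [807, 282]
  L3: h(807,282)=(807*31+282)%997=374 -> [374]
  root=374

Answer: 95 36 786 807 771 616 374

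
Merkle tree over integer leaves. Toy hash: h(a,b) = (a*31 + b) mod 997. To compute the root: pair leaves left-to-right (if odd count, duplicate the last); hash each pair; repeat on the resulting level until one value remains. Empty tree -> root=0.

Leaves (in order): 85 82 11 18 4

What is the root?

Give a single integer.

Answer: 164

Derivation:
L0: [85, 82, 11, 18, 4]
L1: h(85,82)=(85*31+82)%997=723 h(11,18)=(11*31+18)%997=359 h(4,4)=(4*31+4)%997=128 -> [723, 359, 128]
L2: h(723,359)=(723*31+359)%997=838 h(128,128)=(128*31+128)%997=108 -> [838, 108]
L3: h(838,108)=(838*31+108)%997=164 -> [164]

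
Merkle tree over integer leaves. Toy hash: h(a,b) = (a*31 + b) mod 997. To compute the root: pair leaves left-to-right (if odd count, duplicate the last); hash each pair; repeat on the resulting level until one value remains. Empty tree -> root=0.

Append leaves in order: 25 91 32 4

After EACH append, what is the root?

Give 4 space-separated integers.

Answer: 25 866 951 923

Derivation:
After append 25 (leaves=[25]):
  L0: [25]
  root=25
After append 91 (leaves=[25, 91]):
  L0: [25, 91]
  L1: h(25,91)=(25*31+91)%997=866 -> [866]
  root=866
After append 32 (leaves=[25, 91, 32]):
  L0: [25, 91, 32]
  L1: h(25,91)=(25*31+91)%997=866 h(32,32)=(32*31+32)%997=27 -> [866, 27]
  L2: h(866,27)=(866*31+27)%997=951 -> [951]
  root=951
After append 4 (leaves=[25, 91, 32, 4]):
  L0: [25, 91, 32, 4]
  L1: h(25,91)=(25*31+91)%997=866 h(32,4)=(32*31+4)%997=996 -> [866, 996]
  L2: h(866,996)=(866*31+996)%997=923 -> [923]
  root=923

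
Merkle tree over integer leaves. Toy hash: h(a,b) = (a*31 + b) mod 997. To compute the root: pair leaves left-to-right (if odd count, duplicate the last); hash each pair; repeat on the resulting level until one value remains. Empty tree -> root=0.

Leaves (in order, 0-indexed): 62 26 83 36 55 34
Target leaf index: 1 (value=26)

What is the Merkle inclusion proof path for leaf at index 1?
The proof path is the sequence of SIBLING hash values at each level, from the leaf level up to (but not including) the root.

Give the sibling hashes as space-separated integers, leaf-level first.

L0 (leaves): [62, 26, 83, 36, 55, 34], target index=1
L1: h(62,26)=(62*31+26)%997=951 [pair 0] h(83,36)=(83*31+36)%997=615 [pair 1] h(55,34)=(55*31+34)%997=742 [pair 2] -> [951, 615, 742]
  Sibling for proof at L0: 62
L2: h(951,615)=(951*31+615)%997=186 [pair 0] h(742,742)=(742*31+742)%997=813 [pair 1] -> [186, 813]
  Sibling for proof at L1: 615
L3: h(186,813)=(186*31+813)%997=597 [pair 0] -> [597]
  Sibling for proof at L2: 813
Root: 597
Proof path (sibling hashes from leaf to root): [62, 615, 813]

Answer: 62 615 813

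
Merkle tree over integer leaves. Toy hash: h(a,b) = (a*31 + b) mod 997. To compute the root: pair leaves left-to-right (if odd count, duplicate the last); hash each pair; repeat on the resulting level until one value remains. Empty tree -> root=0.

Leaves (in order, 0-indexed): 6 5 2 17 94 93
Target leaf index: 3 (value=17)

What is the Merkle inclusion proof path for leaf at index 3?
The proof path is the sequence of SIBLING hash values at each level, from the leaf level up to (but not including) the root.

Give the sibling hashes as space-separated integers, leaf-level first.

Answer: 2 191 512

Derivation:
L0 (leaves): [6, 5, 2, 17, 94, 93], target index=3
L1: h(6,5)=(6*31+5)%997=191 [pair 0] h(2,17)=(2*31+17)%997=79 [pair 1] h(94,93)=(94*31+93)%997=16 [pair 2] -> [191, 79, 16]
  Sibling for proof at L0: 2
L2: h(191,79)=(191*31+79)%997=18 [pair 0] h(16,16)=(16*31+16)%997=512 [pair 1] -> [18, 512]
  Sibling for proof at L1: 191
L3: h(18,512)=(18*31+512)%997=73 [pair 0] -> [73]
  Sibling for proof at L2: 512
Root: 73
Proof path (sibling hashes from leaf to root): [2, 191, 512]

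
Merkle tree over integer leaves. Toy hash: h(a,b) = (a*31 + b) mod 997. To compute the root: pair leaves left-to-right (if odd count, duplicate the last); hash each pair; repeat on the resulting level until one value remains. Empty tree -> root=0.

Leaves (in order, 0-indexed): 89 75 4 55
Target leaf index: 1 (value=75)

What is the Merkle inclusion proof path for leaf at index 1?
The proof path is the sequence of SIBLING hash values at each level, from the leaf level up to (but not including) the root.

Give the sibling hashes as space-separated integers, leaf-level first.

L0 (leaves): [89, 75, 4, 55], target index=1
L1: h(89,75)=(89*31+75)%997=840 [pair 0] h(4,55)=(4*31+55)%997=179 [pair 1] -> [840, 179]
  Sibling for proof at L0: 89
L2: h(840,179)=(840*31+179)%997=297 [pair 0] -> [297]
  Sibling for proof at L1: 179
Root: 297
Proof path (sibling hashes from leaf to root): [89, 179]

Answer: 89 179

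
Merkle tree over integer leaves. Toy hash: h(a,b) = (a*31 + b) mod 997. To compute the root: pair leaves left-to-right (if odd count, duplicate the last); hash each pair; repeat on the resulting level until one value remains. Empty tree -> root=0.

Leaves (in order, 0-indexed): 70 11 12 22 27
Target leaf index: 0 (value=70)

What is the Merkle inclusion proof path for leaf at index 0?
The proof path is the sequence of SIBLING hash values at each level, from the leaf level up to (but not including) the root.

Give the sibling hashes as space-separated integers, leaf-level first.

L0 (leaves): [70, 11, 12, 22, 27], target index=0
L1: h(70,11)=(70*31+11)%997=187 [pair 0] h(12,22)=(12*31+22)%997=394 [pair 1] h(27,27)=(27*31+27)%997=864 [pair 2] -> [187, 394, 864]
  Sibling for proof at L0: 11
L2: h(187,394)=(187*31+394)%997=209 [pair 0] h(864,864)=(864*31+864)%997=729 [pair 1] -> [209, 729]
  Sibling for proof at L1: 394
L3: h(209,729)=(209*31+729)%997=229 [pair 0] -> [229]
  Sibling for proof at L2: 729
Root: 229
Proof path (sibling hashes from leaf to root): [11, 394, 729]

Answer: 11 394 729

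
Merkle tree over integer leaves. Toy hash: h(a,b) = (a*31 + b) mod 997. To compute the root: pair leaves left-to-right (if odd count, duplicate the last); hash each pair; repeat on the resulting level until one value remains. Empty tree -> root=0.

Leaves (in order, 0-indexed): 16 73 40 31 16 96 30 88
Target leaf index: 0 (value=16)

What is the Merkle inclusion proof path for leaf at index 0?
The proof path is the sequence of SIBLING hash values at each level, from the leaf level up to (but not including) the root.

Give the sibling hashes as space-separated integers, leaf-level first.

L0 (leaves): [16, 73, 40, 31, 16, 96, 30, 88], target index=0
L1: h(16,73)=(16*31+73)%997=569 [pair 0] h(40,31)=(40*31+31)%997=274 [pair 1] h(16,96)=(16*31+96)%997=592 [pair 2] h(30,88)=(30*31+88)%997=21 [pair 3] -> [569, 274, 592, 21]
  Sibling for proof at L0: 73
L2: h(569,274)=(569*31+274)%997=964 [pair 0] h(592,21)=(592*31+21)%997=427 [pair 1] -> [964, 427]
  Sibling for proof at L1: 274
L3: h(964,427)=(964*31+427)%997=401 [pair 0] -> [401]
  Sibling for proof at L2: 427
Root: 401
Proof path (sibling hashes from leaf to root): [73, 274, 427]

Answer: 73 274 427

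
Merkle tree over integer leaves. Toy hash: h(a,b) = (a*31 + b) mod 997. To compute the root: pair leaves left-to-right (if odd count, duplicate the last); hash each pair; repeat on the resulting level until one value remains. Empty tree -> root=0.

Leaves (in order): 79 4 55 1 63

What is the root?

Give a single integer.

L0: [79, 4, 55, 1, 63]
L1: h(79,4)=(79*31+4)%997=459 h(55,1)=(55*31+1)%997=709 h(63,63)=(63*31+63)%997=22 -> [459, 709, 22]
L2: h(459,709)=(459*31+709)%997=980 h(22,22)=(22*31+22)%997=704 -> [980, 704]
L3: h(980,704)=(980*31+704)%997=177 -> [177]

Answer: 177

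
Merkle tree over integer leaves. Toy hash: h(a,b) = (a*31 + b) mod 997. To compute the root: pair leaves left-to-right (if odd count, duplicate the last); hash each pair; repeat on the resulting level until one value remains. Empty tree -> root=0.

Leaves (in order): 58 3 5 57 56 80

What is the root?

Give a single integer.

L0: [58, 3, 5, 57, 56, 80]
L1: h(58,3)=(58*31+3)%997=804 h(5,57)=(5*31+57)%997=212 h(56,80)=(56*31+80)%997=819 -> [804, 212, 819]
L2: h(804,212)=(804*31+212)%997=211 h(819,819)=(819*31+819)%997=286 -> [211, 286]
L3: h(211,286)=(211*31+286)%997=845 -> [845]

Answer: 845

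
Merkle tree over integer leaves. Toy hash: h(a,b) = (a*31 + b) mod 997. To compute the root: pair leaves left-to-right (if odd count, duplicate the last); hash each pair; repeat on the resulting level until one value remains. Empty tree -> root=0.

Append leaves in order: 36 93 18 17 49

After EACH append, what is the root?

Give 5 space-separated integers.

Answer: 36 212 169 168 549

Derivation:
After append 36 (leaves=[36]):
  L0: [36]
  root=36
After append 93 (leaves=[36, 93]):
  L0: [36, 93]
  L1: h(36,93)=(36*31+93)%997=212 -> [212]
  root=212
After append 18 (leaves=[36, 93, 18]):
  L0: [36, 93, 18]
  L1: h(36,93)=(36*31+93)%997=212 h(18,18)=(18*31+18)%997=576 -> [212, 576]
  L2: h(212,576)=(212*31+576)%997=169 -> [169]
  root=169
After append 17 (leaves=[36, 93, 18, 17]):
  L0: [36, 93, 18, 17]
  L1: h(36,93)=(36*31+93)%997=212 h(18,17)=(18*31+17)%997=575 -> [212, 575]
  L2: h(212,575)=(212*31+575)%997=168 -> [168]
  root=168
After append 49 (leaves=[36, 93, 18, 17, 49]):
  L0: [36, 93, 18, 17, 49]
  L1: h(36,93)=(36*31+93)%997=212 h(18,17)=(18*31+17)%997=575 h(49,49)=(49*31+49)%997=571 -> [212, 575, 571]
  L2: h(212,575)=(212*31+575)%997=168 h(571,571)=(571*31+571)%997=326 -> [168, 326]
  L3: h(168,326)=(168*31+326)%997=549 -> [549]
  root=549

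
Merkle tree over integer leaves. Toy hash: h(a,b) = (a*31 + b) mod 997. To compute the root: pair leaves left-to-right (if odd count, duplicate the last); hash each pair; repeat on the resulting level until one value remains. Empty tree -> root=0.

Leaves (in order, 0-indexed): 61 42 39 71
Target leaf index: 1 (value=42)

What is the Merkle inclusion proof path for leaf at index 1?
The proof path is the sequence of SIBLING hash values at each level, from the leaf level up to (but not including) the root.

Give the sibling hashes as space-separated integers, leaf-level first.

L0 (leaves): [61, 42, 39, 71], target index=1
L1: h(61,42)=(61*31+42)%997=936 [pair 0] h(39,71)=(39*31+71)%997=283 [pair 1] -> [936, 283]
  Sibling for proof at L0: 61
L2: h(936,283)=(936*31+283)%997=386 [pair 0] -> [386]
  Sibling for proof at L1: 283
Root: 386
Proof path (sibling hashes from leaf to root): [61, 283]

Answer: 61 283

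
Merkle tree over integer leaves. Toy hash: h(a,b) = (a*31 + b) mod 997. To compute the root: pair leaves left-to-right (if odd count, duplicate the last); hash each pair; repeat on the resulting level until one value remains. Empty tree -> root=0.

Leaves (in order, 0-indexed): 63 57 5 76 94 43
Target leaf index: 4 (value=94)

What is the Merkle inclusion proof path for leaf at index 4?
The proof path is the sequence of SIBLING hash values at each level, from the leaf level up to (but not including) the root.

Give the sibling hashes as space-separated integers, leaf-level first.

Answer: 43 963 727

Derivation:
L0 (leaves): [63, 57, 5, 76, 94, 43], target index=4
L1: h(63,57)=(63*31+57)%997=16 [pair 0] h(5,76)=(5*31+76)%997=231 [pair 1] h(94,43)=(94*31+43)%997=963 [pair 2] -> [16, 231, 963]
  Sibling for proof at L0: 43
L2: h(16,231)=(16*31+231)%997=727 [pair 0] h(963,963)=(963*31+963)%997=906 [pair 1] -> [727, 906]
  Sibling for proof at L1: 963
L3: h(727,906)=(727*31+906)%997=512 [pair 0] -> [512]
  Sibling for proof at L2: 727
Root: 512
Proof path (sibling hashes from leaf to root): [43, 963, 727]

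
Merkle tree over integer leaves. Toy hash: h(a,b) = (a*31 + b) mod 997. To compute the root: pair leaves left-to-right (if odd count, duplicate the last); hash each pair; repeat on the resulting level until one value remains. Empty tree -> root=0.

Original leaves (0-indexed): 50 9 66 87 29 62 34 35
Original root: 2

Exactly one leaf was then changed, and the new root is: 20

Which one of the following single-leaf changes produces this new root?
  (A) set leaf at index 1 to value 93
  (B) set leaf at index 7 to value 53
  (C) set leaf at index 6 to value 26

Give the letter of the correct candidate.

Answer: B

Derivation:
Original leaves: [50, 9, 66, 87, 29, 62, 34, 35]
Target new root: 20
Try each candidate change and compute the resulting root:
Candidate A: set leaf[1] = 93 -> leaves = [50, 93, 66, 87, 29, 62, 34, 35]
  L0: [50, 93, 66, 87, 29, 62, 34, 35]
  L1: h(50,93)=(50*31+93)%997=646 h(66,87)=(66*31+87)%997=139 h(29,62)=(29*31+62)%997=961 h(34,35)=(34*31+35)%997=92 -> [646, 139, 961, 92]
  L2: h(646,139)=(646*31+139)%997=225 h(961,92)=(961*31+92)%997=970 -> [225, 970]
  L3: h(225,970)=(225*31+970)%997=966 -> [966]
  root = 966 != target 20
Candidate B: set leaf[7] = 53 -> leaves = [50, 9, 66, 87, 29, 62, 34, 53]
  L0: [50, 9, 66, 87, 29, 62, 34, 53]
  L1: h(50,9)=(50*31+9)%997=562 h(66,87)=(66*31+87)%997=139 h(29,62)=(29*31+62)%997=961 h(34,53)=(34*31+53)%997=110 -> [562, 139, 961, 110]
  L2: h(562,139)=(562*31+139)%997=612 h(961,110)=(961*31+110)%997=988 -> [612, 988]
  L3: h(612,988)=(612*31+988)%997=20 -> [20]
  root = 20 == target 20  ** MATCH **
Candidate C: set leaf[6] = 26 -> leaves = [50, 9, 66, 87, 29, 62, 26, 35]
  L0: [50, 9, 66, 87, 29, 62, 26, 35]
  L1: h(50,9)=(50*31+9)%997=562 h(66,87)=(66*31+87)%997=139 h(29,62)=(29*31+62)%997=961 h(26,35)=(26*31+35)%997=841 -> [562, 139, 961, 841]
  L2: h(562,139)=(562*31+139)%997=612 h(961,841)=(961*31+841)%997=722 -> [612, 722]
  L3: h(612,722)=(612*31+722)%997=751 -> [751]
  root = 751 != target 20
Candidate B produces the target root.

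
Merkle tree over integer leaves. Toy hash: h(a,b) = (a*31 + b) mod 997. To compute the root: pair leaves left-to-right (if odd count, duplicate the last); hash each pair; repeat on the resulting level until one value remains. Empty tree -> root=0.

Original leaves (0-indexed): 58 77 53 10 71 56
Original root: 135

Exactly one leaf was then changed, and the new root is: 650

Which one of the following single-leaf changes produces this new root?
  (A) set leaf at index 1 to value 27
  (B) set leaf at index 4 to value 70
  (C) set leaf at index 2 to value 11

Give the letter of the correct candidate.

Answer: C

Derivation:
Original leaves: [58, 77, 53, 10, 71, 56]
Target new root: 650
Try each candidate change and compute the resulting root:
Candidate A: set leaf[1] = 27 -> leaves = [58, 27, 53, 10, 71, 56]
  L0: [58, 27, 53, 10, 71, 56]
  L1: h(58,27)=(58*31+27)%997=828 h(53,10)=(53*31+10)%997=656 h(71,56)=(71*31+56)%997=263 -> [828, 656, 263]
  L2: h(828,656)=(828*31+656)%997=402 h(263,263)=(263*31+263)%997=440 -> [402, 440]
  L3: h(402,440)=(402*31+440)%997=938 -> [938]
  root = 938 != target 650
Candidate B: set leaf[4] = 70 -> leaves = [58, 77, 53, 10, 70, 56]
  L0: [58, 77, 53, 10, 70, 56]
  L1: h(58,77)=(58*31+77)%997=878 h(53,10)=(53*31+10)%997=656 h(70,56)=(70*31+56)%997=232 -> [878, 656, 232]
  L2: h(878,656)=(878*31+656)%997=955 h(232,232)=(232*31+232)%997=445 -> [955, 445]
  L3: h(955,445)=(955*31+445)%997=140 -> [140]
  root = 140 != target 650
Candidate C: set leaf[2] = 11 -> leaves = [58, 77, 11, 10, 71, 56]
  L0: [58, 77, 11, 10, 71, 56]
  L1: h(58,77)=(58*31+77)%997=878 h(11,10)=(11*31+10)%997=351 h(71,56)=(71*31+56)%997=263 -> [878, 351, 263]
  L2: h(878,351)=(878*31+351)%997=650 h(263,263)=(263*31+263)%997=440 -> [650, 440]
  L3: h(650,440)=(650*31+440)%997=650 -> [650]
  root = 650 == target 650  ** MATCH **
Candidate C produces the target root.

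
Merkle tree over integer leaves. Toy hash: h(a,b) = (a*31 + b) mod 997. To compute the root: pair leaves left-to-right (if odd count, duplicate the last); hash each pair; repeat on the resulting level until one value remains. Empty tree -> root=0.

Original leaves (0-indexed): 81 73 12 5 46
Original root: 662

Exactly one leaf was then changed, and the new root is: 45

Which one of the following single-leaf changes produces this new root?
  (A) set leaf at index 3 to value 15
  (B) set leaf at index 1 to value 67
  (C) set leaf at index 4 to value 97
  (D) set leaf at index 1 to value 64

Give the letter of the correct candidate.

Original leaves: [81, 73, 12, 5, 46]
Target new root: 45
Try each candidate change and compute the resulting root:
Candidate A: set leaf[3] = 15 -> leaves = [81, 73, 12, 15, 46]
  L0: [81, 73, 12, 15, 46]
  L1: h(81,73)=(81*31+73)%997=590 h(12,15)=(12*31+15)%997=387 h(46,46)=(46*31+46)%997=475 -> [590, 387, 475]
  L2: h(590,387)=(590*31+387)%997=731 h(475,475)=(475*31+475)%997=245 -> [731, 245]
  L3: h(731,245)=(731*31+245)%997=972 -> [972]
  root = 972 != target 45
Candidate B: set leaf[1] = 67 -> leaves = [81, 67, 12, 5, 46]
  L0: [81, 67, 12, 5, 46]
  L1: h(81,67)=(81*31+67)%997=584 h(12,5)=(12*31+5)%997=377 h(46,46)=(46*31+46)%997=475 -> [584, 377, 475]
  L2: h(584,377)=(584*31+377)%997=535 h(475,475)=(475*31+475)%997=245 -> [535, 245]
  L3: h(535,245)=(535*31+245)%997=878 -> [878]
  root = 878 != target 45
Candidate C: set leaf[4] = 97 -> leaves = [81, 73, 12, 5, 97]
  L0: [81, 73, 12, 5, 97]
  L1: h(81,73)=(81*31+73)%997=590 h(12,5)=(12*31+5)%997=377 h(97,97)=(97*31+97)%997=113 -> [590, 377, 113]
  L2: h(590,377)=(590*31+377)%997=721 h(113,113)=(113*31+113)%997=625 -> [721, 625]
  L3: h(721,625)=(721*31+625)%997=45 -> [45]
  root = 45 == target 45  ** MATCH **
Candidate D: set leaf[1] = 64 -> leaves = [81, 64, 12, 5, 46]
  L0: [81, 64, 12, 5, 46]
  L1: h(81,64)=(81*31+64)%997=581 h(12,5)=(12*31+5)%997=377 h(46,46)=(46*31+46)%997=475 -> [581, 377, 475]
  L2: h(581,377)=(581*31+377)%997=442 h(475,475)=(475*31+475)%997=245 -> [442, 245]
  L3: h(442,245)=(442*31+245)%997=986 -> [986]
  root = 986 != target 45
Candidate C produces the target root.

Answer: C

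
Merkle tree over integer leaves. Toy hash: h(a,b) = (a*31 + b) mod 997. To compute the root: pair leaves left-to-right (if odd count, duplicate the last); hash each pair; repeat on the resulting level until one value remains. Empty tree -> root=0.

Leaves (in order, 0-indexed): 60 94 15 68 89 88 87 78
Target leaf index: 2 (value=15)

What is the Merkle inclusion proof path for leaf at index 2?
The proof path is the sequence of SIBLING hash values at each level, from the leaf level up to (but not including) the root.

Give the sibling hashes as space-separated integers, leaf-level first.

Answer: 68 957 305

Derivation:
L0 (leaves): [60, 94, 15, 68, 89, 88, 87, 78], target index=2
L1: h(60,94)=(60*31+94)%997=957 [pair 0] h(15,68)=(15*31+68)%997=533 [pair 1] h(89,88)=(89*31+88)%997=853 [pair 2] h(87,78)=(87*31+78)%997=781 [pair 3] -> [957, 533, 853, 781]
  Sibling for proof at L0: 68
L2: h(957,533)=(957*31+533)%997=290 [pair 0] h(853,781)=(853*31+781)%997=305 [pair 1] -> [290, 305]
  Sibling for proof at L1: 957
L3: h(290,305)=(290*31+305)%997=322 [pair 0] -> [322]
  Sibling for proof at L2: 305
Root: 322
Proof path (sibling hashes from leaf to root): [68, 957, 305]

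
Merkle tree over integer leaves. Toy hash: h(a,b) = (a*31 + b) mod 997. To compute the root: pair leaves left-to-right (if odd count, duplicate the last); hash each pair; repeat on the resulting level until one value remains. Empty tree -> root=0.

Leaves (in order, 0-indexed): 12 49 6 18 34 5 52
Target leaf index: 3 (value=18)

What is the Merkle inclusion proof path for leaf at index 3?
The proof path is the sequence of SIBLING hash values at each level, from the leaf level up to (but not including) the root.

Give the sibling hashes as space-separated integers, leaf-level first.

Answer: 6 421 595

Derivation:
L0 (leaves): [12, 49, 6, 18, 34, 5, 52], target index=3
L1: h(12,49)=(12*31+49)%997=421 [pair 0] h(6,18)=(6*31+18)%997=204 [pair 1] h(34,5)=(34*31+5)%997=62 [pair 2] h(52,52)=(52*31+52)%997=667 [pair 3] -> [421, 204, 62, 667]
  Sibling for proof at L0: 6
L2: h(421,204)=(421*31+204)%997=294 [pair 0] h(62,667)=(62*31+667)%997=595 [pair 1] -> [294, 595]
  Sibling for proof at L1: 421
L3: h(294,595)=(294*31+595)%997=736 [pair 0] -> [736]
  Sibling for proof at L2: 595
Root: 736
Proof path (sibling hashes from leaf to root): [6, 421, 595]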